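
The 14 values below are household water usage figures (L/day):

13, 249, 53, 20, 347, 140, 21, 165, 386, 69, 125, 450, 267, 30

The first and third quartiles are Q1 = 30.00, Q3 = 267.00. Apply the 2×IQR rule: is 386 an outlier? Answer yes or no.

no

IQR = Q3 − Q1 = 267.00 − 30.00 = 237.00.
Lower fence = Q1 − 2·IQR = 30.00 − 474.00 = -444.00.
Upper fence = Q3 + 2·IQR = 267.00 + 474.00 = 741.00.
386 lies within [-444.00, 741.00].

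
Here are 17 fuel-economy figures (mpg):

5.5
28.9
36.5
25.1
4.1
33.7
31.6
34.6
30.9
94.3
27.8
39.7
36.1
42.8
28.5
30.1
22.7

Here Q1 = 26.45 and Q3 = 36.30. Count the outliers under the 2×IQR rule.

3

IQR = 9.85; fences at 26.45 − 19.70 = 6.75 and 36.30 + 19.70 = 56.00.
Outside the cutoffs: 4.1, 5.5, 94.3.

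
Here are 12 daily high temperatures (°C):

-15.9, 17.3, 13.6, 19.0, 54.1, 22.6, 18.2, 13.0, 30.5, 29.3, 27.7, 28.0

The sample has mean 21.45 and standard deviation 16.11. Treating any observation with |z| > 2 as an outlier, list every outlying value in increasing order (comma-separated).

Cutoffs at x̄ ± 2s: 21.45 ± 2·16.11 = [-10.77, 53.67].
-15.9: z = -2.32, |z| > 2 → outlier.
54.1: z = 2.03, |z| > 2 → outlier.
Every other value lies within [-10.77, 53.67].

-15.9, 54.1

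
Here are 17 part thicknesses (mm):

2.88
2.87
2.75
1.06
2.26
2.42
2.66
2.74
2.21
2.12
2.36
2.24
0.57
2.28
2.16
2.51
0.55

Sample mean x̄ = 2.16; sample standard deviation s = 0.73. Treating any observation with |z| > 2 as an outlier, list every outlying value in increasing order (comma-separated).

0.55, 0.57

Cutoffs at x̄ ± 2s: 2.16 ± 2·0.73 = [0.70, 3.62].
0.55: z = -2.21, |z| > 2 → outlier.
0.57: z = -2.18, |z| > 2 → outlier.
Every other value lies within [0.70, 3.62].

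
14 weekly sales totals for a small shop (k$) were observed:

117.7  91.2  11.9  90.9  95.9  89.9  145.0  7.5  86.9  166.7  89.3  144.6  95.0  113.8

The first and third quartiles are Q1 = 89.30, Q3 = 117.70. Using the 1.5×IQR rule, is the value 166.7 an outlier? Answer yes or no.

yes

IQR = Q3 − Q1 = 117.70 − 89.30 = 28.40.
Lower fence = Q1 − 1.5·IQR = 89.30 − 42.60 = 46.70.
Upper fence = Q3 + 1.5·IQR = 117.70 + 42.60 = 160.30.
166.7 lies above the upper fence.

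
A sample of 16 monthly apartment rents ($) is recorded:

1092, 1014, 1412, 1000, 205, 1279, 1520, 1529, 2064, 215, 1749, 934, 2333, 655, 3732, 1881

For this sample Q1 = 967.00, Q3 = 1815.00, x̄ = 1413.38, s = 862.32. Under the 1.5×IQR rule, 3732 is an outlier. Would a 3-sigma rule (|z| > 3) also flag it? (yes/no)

z = (3732 − 1413.38) / 862.32 = 2.69.
|z| = 2.69 ≤ 3.

no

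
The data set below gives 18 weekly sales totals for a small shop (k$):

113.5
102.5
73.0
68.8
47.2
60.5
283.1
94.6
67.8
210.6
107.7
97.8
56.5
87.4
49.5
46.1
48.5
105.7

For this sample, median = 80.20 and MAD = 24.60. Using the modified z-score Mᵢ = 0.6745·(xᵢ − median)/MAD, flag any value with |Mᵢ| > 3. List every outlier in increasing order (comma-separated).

|Mᵢ| > 3 ⇔ |xᵢ − 80.20| > 3·24.60/0.6745 = 109.41.
So outliers lie outside [-29.21, 189.61].
210.6: M = 3.58 → outlier.
283.1: M = 5.56 → outlier.

210.6, 283.1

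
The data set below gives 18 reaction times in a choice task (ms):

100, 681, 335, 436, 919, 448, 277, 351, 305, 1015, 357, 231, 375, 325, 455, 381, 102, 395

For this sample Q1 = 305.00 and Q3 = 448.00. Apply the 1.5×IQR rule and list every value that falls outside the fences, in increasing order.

681, 919, 1015

IQR = Q3 − Q1 = 448.00 − 305.00 = 143.00.
Lower fence = Q1 − 1.5·IQR = 305.00 − 214.50 = 90.50.
Upper fence = Q3 + 1.5·IQR = 448.00 + 214.50 = 662.50.
681 > 662.50 → outlier.
919 > 662.50 → outlier.
1015 > 662.50 → outlier.
All remaining values lie within [90.50, 662.50].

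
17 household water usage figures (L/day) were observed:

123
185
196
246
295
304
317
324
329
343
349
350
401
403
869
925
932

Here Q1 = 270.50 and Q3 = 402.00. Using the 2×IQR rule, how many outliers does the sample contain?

IQR = 131.50; fences at 270.50 − 263.00 = 7.50 and 402.00 + 263.00 = 665.00.
Outside the cutoffs: 869, 925, 932.

3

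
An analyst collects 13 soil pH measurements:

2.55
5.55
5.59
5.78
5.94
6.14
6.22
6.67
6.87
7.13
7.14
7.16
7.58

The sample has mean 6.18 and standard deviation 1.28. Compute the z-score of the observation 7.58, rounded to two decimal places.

1.09

z = (7.58 − 6.18) / 1.28 = 1.09.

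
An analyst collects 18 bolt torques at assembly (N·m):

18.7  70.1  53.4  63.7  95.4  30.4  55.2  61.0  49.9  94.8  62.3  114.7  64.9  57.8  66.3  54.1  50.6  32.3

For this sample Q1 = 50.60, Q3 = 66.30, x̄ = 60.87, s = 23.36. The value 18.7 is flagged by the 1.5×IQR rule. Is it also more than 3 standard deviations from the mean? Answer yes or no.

no

z = (18.7 − 60.87) / 23.36 = -1.81.
|z| = 1.81 ≤ 3.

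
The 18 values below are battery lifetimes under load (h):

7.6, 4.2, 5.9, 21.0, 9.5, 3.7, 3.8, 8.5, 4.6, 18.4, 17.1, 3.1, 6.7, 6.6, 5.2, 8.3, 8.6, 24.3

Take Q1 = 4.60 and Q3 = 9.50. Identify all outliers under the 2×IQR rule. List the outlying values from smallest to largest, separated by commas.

21.0, 24.3

IQR = Q3 − Q1 = 9.50 − 4.60 = 4.90.
Lower fence = Q1 − 2·IQR = 4.60 − 9.80 = -5.20.
Upper fence = Q3 + 2·IQR = 9.50 + 9.80 = 19.30.
21.0 > 19.30 → outlier.
24.3 > 19.30 → outlier.
All remaining values lie within [-5.20, 19.30].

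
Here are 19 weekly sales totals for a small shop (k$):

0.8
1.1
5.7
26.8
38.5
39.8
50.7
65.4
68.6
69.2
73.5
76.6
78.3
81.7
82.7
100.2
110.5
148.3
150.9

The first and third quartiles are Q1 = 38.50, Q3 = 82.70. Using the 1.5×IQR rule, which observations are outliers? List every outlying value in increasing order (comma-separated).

IQR = Q3 − Q1 = 82.70 − 38.50 = 44.20.
Lower fence = Q1 − 1.5·IQR = 38.50 − 66.30 = -27.80.
Upper fence = Q3 + 1.5·IQR = 82.70 + 66.30 = 149.00.
150.9 > 149.00 → outlier.
All remaining values lie within [-27.80, 149.00].

150.9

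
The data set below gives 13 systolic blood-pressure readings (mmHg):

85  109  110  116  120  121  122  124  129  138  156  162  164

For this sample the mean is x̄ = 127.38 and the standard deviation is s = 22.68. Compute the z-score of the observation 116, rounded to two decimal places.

-0.50

z = (116 − 127.38) / 22.68 = -0.50.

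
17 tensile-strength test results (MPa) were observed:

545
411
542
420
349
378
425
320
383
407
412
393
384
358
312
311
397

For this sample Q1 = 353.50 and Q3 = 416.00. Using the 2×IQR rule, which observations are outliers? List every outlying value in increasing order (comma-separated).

IQR = Q3 − Q1 = 416.00 − 353.50 = 62.50.
Lower fence = Q1 − 2·IQR = 353.50 − 125.00 = 228.50.
Upper fence = Q3 + 2·IQR = 416.00 + 125.00 = 541.00.
542 > 541.00 → outlier.
545 > 541.00 → outlier.
All remaining values lie within [228.50, 541.00].

542, 545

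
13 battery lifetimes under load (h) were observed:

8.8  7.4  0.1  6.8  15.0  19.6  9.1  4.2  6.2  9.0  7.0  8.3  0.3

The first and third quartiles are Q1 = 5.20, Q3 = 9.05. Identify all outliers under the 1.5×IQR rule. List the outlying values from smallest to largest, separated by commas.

15.0, 19.6

IQR = Q3 − Q1 = 9.05 − 5.20 = 3.85.
Lower fence = Q1 − 1.5·IQR = 5.20 − 5.775 = -0.575.
Upper fence = Q3 + 1.5·IQR = 9.05 + 5.775 = 14.825.
15.0 > 14.825 → outlier.
19.6 > 14.825 → outlier.
All remaining values lie within [-0.575, 14.825].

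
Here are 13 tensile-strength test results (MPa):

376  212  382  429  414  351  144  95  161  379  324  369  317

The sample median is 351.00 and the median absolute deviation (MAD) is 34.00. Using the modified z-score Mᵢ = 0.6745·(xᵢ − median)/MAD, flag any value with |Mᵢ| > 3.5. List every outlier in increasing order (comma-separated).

95, 144, 161

|Mᵢ| > 3.5 ⇔ |xᵢ − 351.00| > 3.5·34.00/0.6745 = 176.43.
So outliers lie outside [174.57, 527.43].
95: M = -5.08 → outlier.
144: M = -4.11 → outlier.
161: M = -3.77 → outlier.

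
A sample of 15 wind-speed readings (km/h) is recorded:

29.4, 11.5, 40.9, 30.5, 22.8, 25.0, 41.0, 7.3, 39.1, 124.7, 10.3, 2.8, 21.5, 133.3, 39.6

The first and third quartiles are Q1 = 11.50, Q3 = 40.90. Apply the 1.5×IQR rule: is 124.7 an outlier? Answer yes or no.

IQR = Q3 − Q1 = 40.90 − 11.50 = 29.40.
Lower fence = Q1 − 1.5·IQR = 11.50 − 44.10 = -32.60.
Upper fence = Q3 + 1.5·IQR = 40.90 + 44.10 = 85.00.
124.7 lies above the upper fence.

yes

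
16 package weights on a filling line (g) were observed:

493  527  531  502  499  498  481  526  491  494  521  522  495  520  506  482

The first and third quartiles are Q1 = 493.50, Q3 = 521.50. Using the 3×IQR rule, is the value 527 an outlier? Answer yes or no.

IQR = Q3 − Q1 = 521.50 − 493.50 = 28.00.
Lower fence = Q1 − 3·IQR = 493.50 − 84.00 = 409.50.
Upper fence = Q3 + 3·IQR = 521.50 + 84.00 = 605.50.
527 lies within [409.50, 605.50].

no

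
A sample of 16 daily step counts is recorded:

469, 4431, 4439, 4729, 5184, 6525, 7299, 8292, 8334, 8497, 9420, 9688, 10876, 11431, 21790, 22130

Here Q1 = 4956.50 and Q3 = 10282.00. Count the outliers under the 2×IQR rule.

IQR = 5325.50; fences at 4956.50 − 10651.00 = -5694.50 and 10282.00 + 10651.00 = 20933.00.
Outside the cutoffs: 21790, 22130.

2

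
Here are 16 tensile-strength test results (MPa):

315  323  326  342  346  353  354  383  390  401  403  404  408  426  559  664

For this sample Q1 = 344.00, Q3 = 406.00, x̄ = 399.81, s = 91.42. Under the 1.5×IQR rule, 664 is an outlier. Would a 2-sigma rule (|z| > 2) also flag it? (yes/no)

z = (664 − 399.81) / 91.42 = 2.89.
|z| = 2.89 > 2.

yes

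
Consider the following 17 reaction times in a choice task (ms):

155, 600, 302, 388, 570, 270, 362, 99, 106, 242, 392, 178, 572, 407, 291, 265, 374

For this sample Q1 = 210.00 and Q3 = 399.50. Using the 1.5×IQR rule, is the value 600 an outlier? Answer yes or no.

IQR = Q3 − Q1 = 399.50 − 210.00 = 189.50.
Lower fence = Q1 − 1.5·IQR = 210.00 − 284.25 = -74.25.
Upper fence = Q3 + 1.5·IQR = 399.50 + 284.25 = 683.75.
600 lies within [-74.25, 683.75].

no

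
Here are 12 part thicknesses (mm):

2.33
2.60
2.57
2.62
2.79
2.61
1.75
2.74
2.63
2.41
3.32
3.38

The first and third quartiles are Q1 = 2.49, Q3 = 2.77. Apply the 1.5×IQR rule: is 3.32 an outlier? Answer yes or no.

IQR = Q3 − Q1 = 2.77 − 2.49 = 0.28.
Lower fence = Q1 − 1.5·IQR = 2.49 − 0.42 = 2.07.
Upper fence = Q3 + 1.5·IQR = 2.77 + 0.42 = 3.19.
3.32 lies above the upper fence.

yes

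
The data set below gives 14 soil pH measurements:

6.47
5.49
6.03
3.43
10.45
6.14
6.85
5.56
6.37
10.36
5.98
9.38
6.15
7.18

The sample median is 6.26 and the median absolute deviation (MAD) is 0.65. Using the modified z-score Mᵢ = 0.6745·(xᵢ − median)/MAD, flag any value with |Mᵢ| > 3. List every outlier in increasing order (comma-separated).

9.38, 10.36, 10.45

|Mᵢ| > 3 ⇔ |xᵢ − 6.26| > 3·0.65/0.6745 = 2.89.
So outliers lie outside [3.37, 9.15].
9.38: M = 3.24 → outlier.
10.36: M = 4.25 → outlier.
10.45: M = 4.35 → outlier.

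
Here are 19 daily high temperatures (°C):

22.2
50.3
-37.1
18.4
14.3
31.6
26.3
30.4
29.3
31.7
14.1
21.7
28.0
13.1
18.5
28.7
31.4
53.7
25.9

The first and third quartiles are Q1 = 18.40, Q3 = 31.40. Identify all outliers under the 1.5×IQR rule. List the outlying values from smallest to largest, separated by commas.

-37.1, 53.7

IQR = Q3 − Q1 = 31.40 − 18.40 = 13.00.
Lower fence = Q1 − 1.5·IQR = 18.40 − 19.50 = -1.10.
Upper fence = Q3 + 1.5·IQR = 31.40 + 19.50 = 50.90.
-37.1 < -1.10 → outlier.
53.7 > 50.90 → outlier.
All remaining values lie within [-1.10, 50.90].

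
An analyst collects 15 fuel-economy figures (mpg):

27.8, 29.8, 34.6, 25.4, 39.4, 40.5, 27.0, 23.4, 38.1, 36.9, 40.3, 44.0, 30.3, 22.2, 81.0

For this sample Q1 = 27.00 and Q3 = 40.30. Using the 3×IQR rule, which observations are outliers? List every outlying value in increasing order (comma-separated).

IQR = Q3 − Q1 = 40.30 − 27.00 = 13.30.
Lower fence = Q1 − 3·IQR = 27.00 − 39.90 = -12.90.
Upper fence = Q3 + 3·IQR = 40.30 + 39.90 = 80.20.
81.0 > 80.20 → outlier.
All remaining values lie within [-12.90, 80.20].

81.0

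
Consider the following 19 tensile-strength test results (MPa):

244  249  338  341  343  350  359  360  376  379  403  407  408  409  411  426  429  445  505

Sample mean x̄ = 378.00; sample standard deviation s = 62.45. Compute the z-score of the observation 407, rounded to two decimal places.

0.46

z = (407 − 378.00) / 62.45 = 0.46.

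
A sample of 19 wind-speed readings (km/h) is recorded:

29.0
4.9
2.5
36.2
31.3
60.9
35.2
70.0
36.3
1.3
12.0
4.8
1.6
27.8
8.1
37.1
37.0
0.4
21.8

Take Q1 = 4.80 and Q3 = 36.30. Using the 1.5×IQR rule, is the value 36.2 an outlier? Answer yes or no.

no

IQR = Q3 − Q1 = 36.30 − 4.80 = 31.50.
Lower fence = Q1 − 1.5·IQR = 4.80 − 47.25 = -42.45.
Upper fence = Q3 + 1.5·IQR = 36.30 + 47.25 = 83.55.
36.2 lies within [-42.45, 83.55].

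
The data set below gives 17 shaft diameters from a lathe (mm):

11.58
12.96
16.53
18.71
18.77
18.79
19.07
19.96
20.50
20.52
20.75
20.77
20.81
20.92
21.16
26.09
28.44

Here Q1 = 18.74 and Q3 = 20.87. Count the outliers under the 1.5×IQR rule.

4

IQR = 2.13; fences at 18.74 − 3.195 = 15.545 and 20.87 + 3.195 = 24.065.
Outside the cutoffs: 11.58, 12.96, 26.09, 28.44.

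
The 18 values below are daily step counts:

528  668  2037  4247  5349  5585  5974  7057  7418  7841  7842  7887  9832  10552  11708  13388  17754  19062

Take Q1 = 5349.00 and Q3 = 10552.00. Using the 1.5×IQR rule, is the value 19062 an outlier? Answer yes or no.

yes

IQR = Q3 − Q1 = 10552.00 − 5349.00 = 5203.00.
Lower fence = Q1 − 1.5·IQR = 5349.00 − 7804.50 = -2455.50.
Upper fence = Q3 + 1.5·IQR = 10552.00 + 7804.50 = 18356.50.
19062 lies above the upper fence.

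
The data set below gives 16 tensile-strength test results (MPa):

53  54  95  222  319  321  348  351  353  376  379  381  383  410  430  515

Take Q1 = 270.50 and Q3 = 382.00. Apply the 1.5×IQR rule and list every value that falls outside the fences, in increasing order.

IQR = Q3 − Q1 = 382.00 − 270.50 = 111.50.
Lower fence = Q1 − 1.5·IQR = 270.50 − 167.25 = 103.25.
Upper fence = Q3 + 1.5·IQR = 382.00 + 167.25 = 549.25.
53 < 103.25 → outlier.
54 < 103.25 → outlier.
95 < 103.25 → outlier.
All remaining values lie within [103.25, 549.25].

53, 54, 95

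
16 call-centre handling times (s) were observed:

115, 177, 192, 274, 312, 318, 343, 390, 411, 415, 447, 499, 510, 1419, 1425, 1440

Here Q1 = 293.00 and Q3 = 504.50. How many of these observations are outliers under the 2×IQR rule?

IQR = 211.50; fences at 293.00 − 423.00 = -130.00 and 504.50 + 423.00 = 927.50.
Outside the cutoffs: 1419, 1425, 1440.

3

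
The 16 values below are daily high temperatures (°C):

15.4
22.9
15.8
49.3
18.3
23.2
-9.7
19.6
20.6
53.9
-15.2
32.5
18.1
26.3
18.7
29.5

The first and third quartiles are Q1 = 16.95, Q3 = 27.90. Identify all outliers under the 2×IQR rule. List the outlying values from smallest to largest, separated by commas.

IQR = Q3 − Q1 = 27.90 − 16.95 = 10.95.
Lower fence = Q1 − 2·IQR = 16.95 − 21.90 = -4.95.
Upper fence = Q3 + 2·IQR = 27.90 + 21.90 = 49.80.
-15.2 < -4.95 → outlier.
-9.7 < -4.95 → outlier.
53.9 > 49.80 → outlier.
All remaining values lie within [-4.95, 49.80].

-15.2, -9.7, 53.9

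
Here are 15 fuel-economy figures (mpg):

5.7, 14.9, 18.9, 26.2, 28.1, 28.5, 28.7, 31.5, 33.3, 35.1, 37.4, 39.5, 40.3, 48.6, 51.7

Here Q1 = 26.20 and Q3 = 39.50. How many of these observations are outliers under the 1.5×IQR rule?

1

IQR = 13.30; fences at 26.20 − 19.95 = 6.25 and 39.50 + 19.95 = 59.45.
Outside the cutoffs: 5.7.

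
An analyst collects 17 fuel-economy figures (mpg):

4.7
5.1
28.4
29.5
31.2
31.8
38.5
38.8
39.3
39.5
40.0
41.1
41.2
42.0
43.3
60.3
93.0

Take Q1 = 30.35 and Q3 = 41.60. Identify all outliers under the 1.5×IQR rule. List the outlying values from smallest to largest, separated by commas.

IQR = Q3 − Q1 = 41.60 − 30.35 = 11.25.
Lower fence = Q1 − 1.5·IQR = 30.35 − 16.875 = 13.475.
Upper fence = Q3 + 1.5·IQR = 41.60 + 16.875 = 58.475.
4.7 < 13.475 → outlier.
5.1 < 13.475 → outlier.
60.3 > 58.475 → outlier.
93.0 > 58.475 → outlier.
All remaining values lie within [13.475, 58.475].

4.7, 5.1, 60.3, 93.0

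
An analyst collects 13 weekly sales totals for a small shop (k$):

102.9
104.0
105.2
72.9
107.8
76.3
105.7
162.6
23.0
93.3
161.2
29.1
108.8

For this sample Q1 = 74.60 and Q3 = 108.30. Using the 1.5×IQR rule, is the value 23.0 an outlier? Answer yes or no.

IQR = Q3 − Q1 = 108.30 − 74.60 = 33.70.
Lower fence = Q1 − 1.5·IQR = 74.60 − 50.55 = 24.05.
Upper fence = Q3 + 1.5·IQR = 108.30 + 50.55 = 158.85.
23.0 lies below the lower fence.

yes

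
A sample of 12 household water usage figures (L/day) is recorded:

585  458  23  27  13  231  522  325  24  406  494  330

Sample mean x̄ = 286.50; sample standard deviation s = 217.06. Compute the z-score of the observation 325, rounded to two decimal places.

z = (325 − 286.50) / 217.06 = 0.18.

0.18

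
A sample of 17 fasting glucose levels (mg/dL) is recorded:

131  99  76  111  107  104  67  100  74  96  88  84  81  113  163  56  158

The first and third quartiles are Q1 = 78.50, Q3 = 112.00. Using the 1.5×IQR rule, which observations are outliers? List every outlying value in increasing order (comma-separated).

163

IQR = Q3 − Q1 = 112.00 − 78.50 = 33.50.
Lower fence = Q1 − 1.5·IQR = 78.50 − 50.25 = 28.25.
Upper fence = Q3 + 1.5·IQR = 112.00 + 50.25 = 162.25.
163 > 162.25 → outlier.
All remaining values lie within [28.25, 162.25].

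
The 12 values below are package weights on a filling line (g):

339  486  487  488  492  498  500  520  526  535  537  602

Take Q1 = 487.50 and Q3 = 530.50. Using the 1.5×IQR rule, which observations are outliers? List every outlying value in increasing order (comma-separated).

339, 602

IQR = Q3 − Q1 = 530.50 − 487.50 = 43.00.
Lower fence = Q1 − 1.5·IQR = 487.50 − 64.50 = 423.00.
Upper fence = Q3 + 1.5·IQR = 530.50 + 64.50 = 595.00.
339 < 423.00 → outlier.
602 > 595.00 → outlier.
All remaining values lie within [423.00, 595.00].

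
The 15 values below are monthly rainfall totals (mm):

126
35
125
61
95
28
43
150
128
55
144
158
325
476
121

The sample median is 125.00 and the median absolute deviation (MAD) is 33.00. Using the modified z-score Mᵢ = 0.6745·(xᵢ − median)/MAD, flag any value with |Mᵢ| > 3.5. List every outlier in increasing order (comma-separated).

|Mᵢ| > 3.5 ⇔ |xᵢ − 125.00| > 3.5·33.00/0.6745 = 171.24.
So outliers lie outside [-46.24, 296.24].
325: M = 4.09 → outlier.
476: M = 7.17 → outlier.

325, 476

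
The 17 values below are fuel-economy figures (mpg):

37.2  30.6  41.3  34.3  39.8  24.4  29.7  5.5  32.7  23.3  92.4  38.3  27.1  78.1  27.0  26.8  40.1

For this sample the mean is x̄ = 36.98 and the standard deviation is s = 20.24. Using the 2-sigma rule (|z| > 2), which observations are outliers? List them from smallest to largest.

78.1, 92.4

Cutoffs at x̄ ± 2s: 36.98 ± 2·20.24 = [-3.50, 77.46].
78.1: z = 2.03, |z| > 2 → outlier.
92.4: z = 2.74, |z| > 2 → outlier.
Every other value lies within [-3.50, 77.46].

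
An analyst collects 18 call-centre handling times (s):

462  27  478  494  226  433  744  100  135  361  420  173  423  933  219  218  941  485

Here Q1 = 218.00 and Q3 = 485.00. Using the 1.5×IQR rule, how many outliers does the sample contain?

IQR = 267.00; fences at 218.00 − 400.50 = -182.50 and 485.00 + 400.50 = 885.50.
Outside the cutoffs: 933, 941.

2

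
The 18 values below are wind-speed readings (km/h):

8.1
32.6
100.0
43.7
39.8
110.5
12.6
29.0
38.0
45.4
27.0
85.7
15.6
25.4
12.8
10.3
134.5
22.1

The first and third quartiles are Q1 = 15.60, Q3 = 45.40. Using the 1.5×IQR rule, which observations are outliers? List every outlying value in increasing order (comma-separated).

100.0, 110.5, 134.5

IQR = Q3 − Q1 = 45.40 − 15.60 = 29.80.
Lower fence = Q1 − 1.5·IQR = 15.60 − 44.70 = -29.10.
Upper fence = Q3 + 1.5·IQR = 45.40 + 44.70 = 90.10.
100.0 > 90.10 → outlier.
110.5 > 90.10 → outlier.
134.5 > 90.10 → outlier.
All remaining values lie within [-29.10, 90.10].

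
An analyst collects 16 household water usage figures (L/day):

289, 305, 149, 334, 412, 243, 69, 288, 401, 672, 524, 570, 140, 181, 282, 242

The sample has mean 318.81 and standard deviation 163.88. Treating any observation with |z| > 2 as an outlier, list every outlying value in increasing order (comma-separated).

672

Cutoffs at x̄ ± 2s: 318.81 ± 2·163.88 = [-8.95, 646.57].
672: z = 2.16, |z| > 2 → outlier.
Every other value lies within [-8.95, 646.57].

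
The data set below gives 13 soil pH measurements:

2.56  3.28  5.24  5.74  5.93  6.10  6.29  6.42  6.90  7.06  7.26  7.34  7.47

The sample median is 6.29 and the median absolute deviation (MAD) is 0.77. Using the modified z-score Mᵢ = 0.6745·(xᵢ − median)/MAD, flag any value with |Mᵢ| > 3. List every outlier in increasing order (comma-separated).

2.56

|Mᵢ| > 3 ⇔ |xᵢ − 6.29| > 3·0.77/0.6745 = 3.42.
So outliers lie outside [2.87, 9.71].
2.56: M = -3.27 → outlier.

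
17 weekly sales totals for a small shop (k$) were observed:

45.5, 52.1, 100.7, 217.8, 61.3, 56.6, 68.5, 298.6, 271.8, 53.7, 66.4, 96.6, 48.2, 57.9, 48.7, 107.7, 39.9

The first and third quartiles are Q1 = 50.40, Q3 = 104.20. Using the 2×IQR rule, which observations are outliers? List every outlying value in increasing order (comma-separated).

IQR = Q3 − Q1 = 104.20 − 50.40 = 53.80.
Lower fence = Q1 − 2·IQR = 50.40 − 107.60 = -57.20.
Upper fence = Q3 + 2·IQR = 104.20 + 107.60 = 211.80.
217.8 > 211.80 → outlier.
271.8 > 211.80 → outlier.
298.6 > 211.80 → outlier.
All remaining values lie within [-57.20, 211.80].

217.8, 271.8, 298.6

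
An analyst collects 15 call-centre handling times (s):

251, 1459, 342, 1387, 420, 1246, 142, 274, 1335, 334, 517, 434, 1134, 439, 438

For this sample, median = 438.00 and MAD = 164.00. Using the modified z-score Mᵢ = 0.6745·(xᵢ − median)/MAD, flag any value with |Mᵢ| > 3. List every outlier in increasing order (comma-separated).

1246, 1335, 1387, 1459

|Mᵢ| > 3 ⇔ |xᵢ − 438.00| > 3·164.00/0.6745 = 729.43.
So outliers lie outside [-291.43, 1167.43].
1246: M = 3.32 → outlier.
1335: M = 3.69 → outlier.
1387: M = 3.90 → outlier.
1459: M = 4.20 → outlier.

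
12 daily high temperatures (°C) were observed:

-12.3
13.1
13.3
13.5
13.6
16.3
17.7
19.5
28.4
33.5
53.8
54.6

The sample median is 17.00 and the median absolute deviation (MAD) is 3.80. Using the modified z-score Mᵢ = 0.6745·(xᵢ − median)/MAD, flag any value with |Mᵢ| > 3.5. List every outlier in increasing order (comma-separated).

-12.3, 53.8, 54.6

|Mᵢ| > 3.5 ⇔ |xᵢ − 17.00| > 3.5·3.80/0.6745 = 19.72.
So outliers lie outside [-2.72, 36.72].
-12.3: M = -5.20 → outlier.
53.8: M = 6.53 → outlier.
54.6: M = 6.67 → outlier.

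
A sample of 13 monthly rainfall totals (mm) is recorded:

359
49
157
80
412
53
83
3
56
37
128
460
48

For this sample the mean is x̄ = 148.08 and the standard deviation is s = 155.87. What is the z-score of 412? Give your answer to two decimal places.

z = (412 − 148.08) / 155.87 = 1.69.

1.69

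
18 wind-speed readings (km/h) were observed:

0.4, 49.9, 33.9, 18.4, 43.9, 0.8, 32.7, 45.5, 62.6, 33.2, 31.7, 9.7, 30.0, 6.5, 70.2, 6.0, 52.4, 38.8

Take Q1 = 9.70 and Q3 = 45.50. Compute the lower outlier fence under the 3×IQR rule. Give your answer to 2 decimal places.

-97.70

IQR = Q3 − Q1 = 45.50 − 9.70 = 35.80.
Lower fence = Q1 − 3·IQR = 9.70 − 107.40 = -97.70.
Upper fence = Q3 + 3·IQR = 45.50 + 107.40 = 152.90.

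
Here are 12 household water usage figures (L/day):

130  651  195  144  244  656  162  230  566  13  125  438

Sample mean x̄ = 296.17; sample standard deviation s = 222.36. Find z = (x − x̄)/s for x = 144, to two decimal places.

-0.68

z = (144 − 296.17) / 222.36 = -0.68.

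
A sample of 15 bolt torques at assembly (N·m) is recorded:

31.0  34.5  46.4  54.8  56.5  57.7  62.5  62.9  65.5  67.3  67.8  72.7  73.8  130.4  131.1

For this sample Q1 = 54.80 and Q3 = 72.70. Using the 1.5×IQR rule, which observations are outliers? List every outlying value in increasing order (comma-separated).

IQR = Q3 − Q1 = 72.70 − 54.80 = 17.90.
Lower fence = Q1 − 1.5·IQR = 54.80 − 26.85 = 27.95.
Upper fence = Q3 + 1.5·IQR = 72.70 + 26.85 = 99.55.
130.4 > 99.55 → outlier.
131.1 > 99.55 → outlier.
All remaining values lie within [27.95, 99.55].

130.4, 131.1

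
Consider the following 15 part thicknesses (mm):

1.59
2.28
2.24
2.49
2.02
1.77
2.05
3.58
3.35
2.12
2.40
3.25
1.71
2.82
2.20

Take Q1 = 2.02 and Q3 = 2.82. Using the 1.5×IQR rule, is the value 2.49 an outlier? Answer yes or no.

IQR = Q3 − Q1 = 2.82 − 2.02 = 0.80.
Lower fence = Q1 − 1.5·IQR = 2.02 − 1.20 = 0.82.
Upper fence = Q3 + 1.5·IQR = 2.82 + 1.20 = 4.02.
2.49 lies within [0.82, 4.02].

no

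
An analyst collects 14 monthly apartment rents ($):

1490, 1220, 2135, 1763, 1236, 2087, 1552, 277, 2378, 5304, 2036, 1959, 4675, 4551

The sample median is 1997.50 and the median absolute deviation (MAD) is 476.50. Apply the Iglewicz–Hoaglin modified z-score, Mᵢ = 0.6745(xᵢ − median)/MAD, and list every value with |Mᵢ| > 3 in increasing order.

|Mᵢ| > 3 ⇔ |xᵢ − 1997.50| > 3·476.50/0.6745 = 2119.35.
So outliers lie outside [-121.85, 4116.85].
4551: M = 3.61 → outlier.
4675: M = 3.79 → outlier.
5304: M = 4.68 → outlier.

4551, 4675, 5304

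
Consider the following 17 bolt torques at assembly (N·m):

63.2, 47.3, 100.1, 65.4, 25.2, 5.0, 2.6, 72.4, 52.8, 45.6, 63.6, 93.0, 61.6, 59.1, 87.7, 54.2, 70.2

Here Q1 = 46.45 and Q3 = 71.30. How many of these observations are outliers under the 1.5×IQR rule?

2

IQR = 24.85; fences at 46.45 − 37.275 = 9.175 and 71.30 + 37.275 = 108.575.
Outside the cutoffs: 2.6, 5.0.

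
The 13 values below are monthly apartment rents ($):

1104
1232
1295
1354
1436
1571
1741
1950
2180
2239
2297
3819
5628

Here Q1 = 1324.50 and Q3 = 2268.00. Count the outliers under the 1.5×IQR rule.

IQR = 943.50; fences at 1324.50 − 1415.25 = -90.75 and 2268.00 + 1415.25 = 3683.25.
Outside the cutoffs: 3819, 5628.

2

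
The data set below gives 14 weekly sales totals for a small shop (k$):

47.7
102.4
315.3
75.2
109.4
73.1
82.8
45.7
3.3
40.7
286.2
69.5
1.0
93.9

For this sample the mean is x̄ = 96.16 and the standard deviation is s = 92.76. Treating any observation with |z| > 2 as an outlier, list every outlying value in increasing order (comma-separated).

Cutoffs at x̄ ± 2s: 96.16 ± 2·92.76 = [-89.36, 281.68].
286.2: z = 2.05, |z| > 2 → outlier.
315.3: z = 2.36, |z| > 2 → outlier.
Every other value lies within [-89.36, 281.68].

286.2, 315.3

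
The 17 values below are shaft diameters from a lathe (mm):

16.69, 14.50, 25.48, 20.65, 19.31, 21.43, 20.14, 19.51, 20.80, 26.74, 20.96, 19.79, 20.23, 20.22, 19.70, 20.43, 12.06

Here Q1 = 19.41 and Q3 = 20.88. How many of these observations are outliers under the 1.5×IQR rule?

5

IQR = 1.47; fences at 19.41 − 2.205 = 17.205 and 20.88 + 2.205 = 23.085.
Outside the cutoffs: 12.06, 14.50, 16.69, 25.48, 26.74.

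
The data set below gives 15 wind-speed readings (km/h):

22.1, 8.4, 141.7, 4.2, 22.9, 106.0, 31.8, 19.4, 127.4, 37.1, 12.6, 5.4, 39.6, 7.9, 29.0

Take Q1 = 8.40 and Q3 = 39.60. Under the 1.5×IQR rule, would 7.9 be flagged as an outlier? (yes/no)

no

IQR = Q3 − Q1 = 39.60 − 8.40 = 31.20.
Lower fence = Q1 − 1.5·IQR = 8.40 − 46.80 = -38.40.
Upper fence = Q3 + 1.5·IQR = 39.60 + 46.80 = 86.40.
7.9 lies within [-38.40, 86.40].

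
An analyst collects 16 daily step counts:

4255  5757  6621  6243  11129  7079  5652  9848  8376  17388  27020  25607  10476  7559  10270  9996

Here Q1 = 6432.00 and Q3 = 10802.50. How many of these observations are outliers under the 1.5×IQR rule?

IQR = 4370.50; fences at 6432.00 − 6555.75 = -123.75 and 10802.50 + 6555.75 = 17358.25.
Outside the cutoffs: 17388, 25607, 27020.

3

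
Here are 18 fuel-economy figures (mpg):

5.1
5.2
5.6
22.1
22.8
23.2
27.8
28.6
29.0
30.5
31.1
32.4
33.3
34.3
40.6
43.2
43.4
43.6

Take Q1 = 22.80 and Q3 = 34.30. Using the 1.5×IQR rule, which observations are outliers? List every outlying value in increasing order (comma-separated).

5.1, 5.2

IQR = Q3 − Q1 = 34.30 − 22.80 = 11.50.
Lower fence = Q1 − 1.5·IQR = 22.80 − 17.25 = 5.55.
Upper fence = Q3 + 1.5·IQR = 34.30 + 17.25 = 51.55.
5.1 < 5.55 → outlier.
5.2 < 5.55 → outlier.
All remaining values lie within [5.55, 51.55].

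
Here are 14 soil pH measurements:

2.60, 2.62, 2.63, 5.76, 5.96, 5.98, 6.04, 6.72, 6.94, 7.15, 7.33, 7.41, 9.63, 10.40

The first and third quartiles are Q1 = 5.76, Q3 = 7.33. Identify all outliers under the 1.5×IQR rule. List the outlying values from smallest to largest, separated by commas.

IQR = Q3 − Q1 = 7.33 − 5.76 = 1.57.
Lower fence = Q1 − 1.5·IQR = 5.76 − 2.355 = 3.405.
Upper fence = Q3 + 1.5·IQR = 7.33 + 2.355 = 9.685.
2.60 < 3.405 → outlier.
2.62 < 3.405 → outlier.
2.63 < 3.405 → outlier.
10.40 > 9.685 → outlier.
All remaining values lie within [3.405, 9.685].

2.60, 2.62, 2.63, 10.40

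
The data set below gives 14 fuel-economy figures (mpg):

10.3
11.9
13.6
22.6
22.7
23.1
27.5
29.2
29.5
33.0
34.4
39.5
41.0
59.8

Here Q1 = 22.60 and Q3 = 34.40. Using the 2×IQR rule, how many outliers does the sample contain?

IQR = 11.80; fences at 22.60 − 23.60 = -1.00 and 34.40 + 23.60 = 58.00.
Outside the cutoffs: 59.8.

1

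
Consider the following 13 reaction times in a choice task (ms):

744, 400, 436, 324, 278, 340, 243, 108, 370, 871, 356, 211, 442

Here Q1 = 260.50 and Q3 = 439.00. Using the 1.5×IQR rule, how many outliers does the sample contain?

2

IQR = 178.50; fences at 260.50 − 267.75 = -7.25 and 439.00 + 267.75 = 706.75.
Outside the cutoffs: 744, 871.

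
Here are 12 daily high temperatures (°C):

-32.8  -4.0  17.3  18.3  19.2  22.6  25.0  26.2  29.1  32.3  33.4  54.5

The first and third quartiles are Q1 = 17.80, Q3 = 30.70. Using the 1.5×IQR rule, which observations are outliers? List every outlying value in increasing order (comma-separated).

IQR = Q3 − Q1 = 30.70 − 17.80 = 12.90.
Lower fence = Q1 − 1.5·IQR = 17.80 − 19.35 = -1.55.
Upper fence = Q3 + 1.5·IQR = 30.70 + 19.35 = 50.05.
-32.8 < -1.55 → outlier.
-4.0 < -1.55 → outlier.
54.5 > 50.05 → outlier.
All remaining values lie within [-1.55, 50.05].

-32.8, -4.0, 54.5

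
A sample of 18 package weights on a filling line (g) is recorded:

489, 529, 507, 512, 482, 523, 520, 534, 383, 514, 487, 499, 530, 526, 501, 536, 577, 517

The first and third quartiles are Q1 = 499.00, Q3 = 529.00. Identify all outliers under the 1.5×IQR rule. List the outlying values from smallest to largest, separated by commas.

383, 577

IQR = Q3 − Q1 = 529.00 − 499.00 = 30.00.
Lower fence = Q1 − 1.5·IQR = 499.00 − 45.00 = 454.00.
Upper fence = Q3 + 1.5·IQR = 529.00 + 45.00 = 574.00.
383 < 454.00 → outlier.
577 > 574.00 → outlier.
All remaining values lie within [454.00, 574.00].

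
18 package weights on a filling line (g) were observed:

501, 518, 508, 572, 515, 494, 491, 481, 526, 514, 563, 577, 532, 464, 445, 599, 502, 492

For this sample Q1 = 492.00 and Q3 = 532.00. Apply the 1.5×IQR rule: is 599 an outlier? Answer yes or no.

yes

IQR = Q3 − Q1 = 532.00 − 492.00 = 40.00.
Lower fence = Q1 − 1.5·IQR = 492.00 − 60.00 = 432.00.
Upper fence = Q3 + 1.5·IQR = 532.00 + 60.00 = 592.00.
599 lies above the upper fence.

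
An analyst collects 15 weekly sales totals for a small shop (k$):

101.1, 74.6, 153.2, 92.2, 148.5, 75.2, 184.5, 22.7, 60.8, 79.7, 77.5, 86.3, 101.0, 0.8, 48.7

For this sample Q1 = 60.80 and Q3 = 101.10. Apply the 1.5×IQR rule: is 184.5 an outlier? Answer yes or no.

yes

IQR = Q3 − Q1 = 101.10 − 60.80 = 40.30.
Lower fence = Q1 − 1.5·IQR = 60.80 − 60.45 = 0.35.
Upper fence = Q3 + 1.5·IQR = 101.10 + 60.45 = 161.55.
184.5 lies above the upper fence.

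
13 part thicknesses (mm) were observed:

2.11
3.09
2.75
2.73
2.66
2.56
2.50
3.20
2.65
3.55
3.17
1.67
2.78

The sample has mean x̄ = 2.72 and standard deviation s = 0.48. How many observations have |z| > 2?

Cutoffs: x̄ ± 2s = [1.76, 3.68].
Outside the cutoffs: 1.67.

1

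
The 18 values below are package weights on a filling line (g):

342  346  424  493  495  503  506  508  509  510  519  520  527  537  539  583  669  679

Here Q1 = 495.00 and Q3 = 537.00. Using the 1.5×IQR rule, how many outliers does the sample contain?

IQR = 42.00; fences at 495.00 − 63.00 = 432.00 and 537.00 + 63.00 = 600.00.
Outside the cutoffs: 342, 346, 424, 669, 679.

5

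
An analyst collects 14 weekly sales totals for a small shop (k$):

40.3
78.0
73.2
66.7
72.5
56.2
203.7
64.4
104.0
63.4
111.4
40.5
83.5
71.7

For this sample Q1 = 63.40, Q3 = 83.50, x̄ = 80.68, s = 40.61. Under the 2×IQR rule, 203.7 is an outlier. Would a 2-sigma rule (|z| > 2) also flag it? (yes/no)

z = (203.7 − 80.68) / 40.61 = 3.03.
|z| = 3.03 > 2.

yes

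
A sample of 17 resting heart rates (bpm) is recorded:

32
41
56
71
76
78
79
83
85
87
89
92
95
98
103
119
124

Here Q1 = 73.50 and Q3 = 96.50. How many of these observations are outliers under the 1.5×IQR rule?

1

IQR = 23.00; fences at 73.50 − 34.50 = 39.00 and 96.50 + 34.50 = 131.00.
Outside the cutoffs: 32.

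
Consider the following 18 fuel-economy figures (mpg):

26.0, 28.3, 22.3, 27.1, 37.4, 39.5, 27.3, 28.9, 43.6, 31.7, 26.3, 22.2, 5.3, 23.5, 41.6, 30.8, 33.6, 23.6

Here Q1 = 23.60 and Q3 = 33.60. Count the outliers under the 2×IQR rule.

0

IQR = 10.00; fences at 23.60 − 20.00 = 3.60 and 33.60 + 20.00 = 53.60.
Every value lies within the cutoffs.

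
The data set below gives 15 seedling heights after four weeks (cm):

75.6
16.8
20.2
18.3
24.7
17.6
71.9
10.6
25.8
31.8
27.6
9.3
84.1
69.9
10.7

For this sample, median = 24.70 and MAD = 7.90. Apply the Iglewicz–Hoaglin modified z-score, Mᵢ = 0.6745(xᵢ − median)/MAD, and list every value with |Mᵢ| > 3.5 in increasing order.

69.9, 71.9, 75.6, 84.1

|Mᵢ| > 3.5 ⇔ |xᵢ − 24.70| > 3.5·7.90/0.6745 = 40.99.
So outliers lie outside [-16.29, 65.69].
69.9: M = 3.86 → outlier.
71.9: M = 4.03 → outlier.
75.6: M = 4.35 → outlier.
84.1: M = 5.07 → outlier.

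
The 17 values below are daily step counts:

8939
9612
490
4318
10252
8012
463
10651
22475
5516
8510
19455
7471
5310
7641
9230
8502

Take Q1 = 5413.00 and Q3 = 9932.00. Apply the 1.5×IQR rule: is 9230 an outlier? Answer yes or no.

no

IQR = Q3 − Q1 = 9932.00 − 5413.00 = 4519.00.
Lower fence = Q1 − 1.5·IQR = 5413.00 − 6778.50 = -1365.50.
Upper fence = Q3 + 1.5·IQR = 9932.00 + 6778.50 = 16710.50.
9230 lies within [-1365.50, 16710.50].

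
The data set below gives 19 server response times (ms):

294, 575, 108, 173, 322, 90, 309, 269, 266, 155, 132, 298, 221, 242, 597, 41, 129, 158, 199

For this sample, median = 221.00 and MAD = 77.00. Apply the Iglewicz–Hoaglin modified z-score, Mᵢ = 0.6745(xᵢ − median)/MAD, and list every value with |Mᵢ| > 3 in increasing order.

575, 597

|Mᵢ| > 3 ⇔ |xᵢ − 221.00| > 3·77.00/0.6745 = 342.48.
So outliers lie outside [-121.48, 563.48].
575: M = 3.10 → outlier.
597: M = 3.29 → outlier.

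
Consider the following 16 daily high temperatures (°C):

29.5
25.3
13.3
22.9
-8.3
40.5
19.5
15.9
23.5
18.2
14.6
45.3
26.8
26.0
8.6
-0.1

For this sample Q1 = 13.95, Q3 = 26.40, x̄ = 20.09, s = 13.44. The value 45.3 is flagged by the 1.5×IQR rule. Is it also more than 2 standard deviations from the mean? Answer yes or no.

z = (45.3 − 20.09) / 13.44 = 1.88.
|z| = 1.88 ≤ 2.

no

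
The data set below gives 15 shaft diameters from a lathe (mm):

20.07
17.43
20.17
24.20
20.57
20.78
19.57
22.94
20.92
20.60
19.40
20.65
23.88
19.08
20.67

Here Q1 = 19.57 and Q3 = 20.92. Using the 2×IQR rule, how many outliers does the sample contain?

2

IQR = 1.35; fences at 19.57 − 2.70 = 16.87 and 20.92 + 2.70 = 23.62.
Outside the cutoffs: 23.88, 24.20.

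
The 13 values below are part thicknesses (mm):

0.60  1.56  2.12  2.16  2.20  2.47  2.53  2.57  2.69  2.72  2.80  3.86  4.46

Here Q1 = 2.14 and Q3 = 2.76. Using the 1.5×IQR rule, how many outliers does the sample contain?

IQR = 0.62; fences at 2.14 − 0.93 = 1.21 and 2.76 + 0.93 = 3.69.
Outside the cutoffs: 0.60, 3.86, 4.46.

3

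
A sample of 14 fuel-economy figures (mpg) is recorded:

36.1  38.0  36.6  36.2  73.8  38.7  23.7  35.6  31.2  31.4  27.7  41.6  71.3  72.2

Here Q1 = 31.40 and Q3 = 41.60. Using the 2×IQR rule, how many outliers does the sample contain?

3

IQR = 10.20; fences at 31.40 − 20.40 = 11.00 and 41.60 + 20.40 = 62.00.
Outside the cutoffs: 71.3, 72.2, 73.8.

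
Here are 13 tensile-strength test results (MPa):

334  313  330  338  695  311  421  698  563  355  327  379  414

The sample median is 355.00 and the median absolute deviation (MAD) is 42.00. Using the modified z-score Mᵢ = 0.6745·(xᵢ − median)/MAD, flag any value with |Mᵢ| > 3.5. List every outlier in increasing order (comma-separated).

695, 698

|Mᵢ| > 3.5 ⇔ |xᵢ − 355.00| > 3.5·42.00/0.6745 = 217.94.
So outliers lie outside [137.06, 572.94].
695: M = 5.46 → outlier.
698: M = 5.51 → outlier.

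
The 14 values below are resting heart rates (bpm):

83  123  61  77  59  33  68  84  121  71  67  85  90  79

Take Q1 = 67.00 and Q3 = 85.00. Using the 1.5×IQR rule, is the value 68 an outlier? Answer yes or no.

no

IQR = Q3 − Q1 = 85.00 − 67.00 = 18.00.
Lower fence = Q1 − 1.5·IQR = 67.00 − 27.00 = 40.00.
Upper fence = Q3 + 1.5·IQR = 85.00 + 27.00 = 112.00.
68 lies within [40.00, 112.00].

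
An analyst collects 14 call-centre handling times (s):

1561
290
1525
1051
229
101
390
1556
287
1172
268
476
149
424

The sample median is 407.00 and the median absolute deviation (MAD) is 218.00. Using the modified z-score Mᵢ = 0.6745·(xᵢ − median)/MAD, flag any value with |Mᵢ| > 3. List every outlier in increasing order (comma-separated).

|Mᵢ| > 3 ⇔ |xᵢ − 407.00| > 3·218.00/0.6745 = 969.61.
So outliers lie outside [-562.61, 1376.61].
1525: M = 3.46 → outlier.
1556: M = 3.56 → outlier.
1561: M = 3.57 → outlier.

1525, 1556, 1561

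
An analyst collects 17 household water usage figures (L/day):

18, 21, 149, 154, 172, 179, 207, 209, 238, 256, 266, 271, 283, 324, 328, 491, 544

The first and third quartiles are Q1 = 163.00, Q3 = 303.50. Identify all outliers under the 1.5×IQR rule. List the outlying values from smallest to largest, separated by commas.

IQR = Q3 − Q1 = 303.50 − 163.00 = 140.50.
Lower fence = Q1 − 1.5·IQR = 163.00 − 210.75 = -47.75.
Upper fence = Q3 + 1.5·IQR = 303.50 + 210.75 = 514.25.
544 > 514.25 → outlier.
All remaining values lie within [-47.75, 514.25].

544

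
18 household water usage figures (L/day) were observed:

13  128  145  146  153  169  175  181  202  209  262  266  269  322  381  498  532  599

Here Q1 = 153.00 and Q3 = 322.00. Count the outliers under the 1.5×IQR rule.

1

IQR = 169.00; fences at 153.00 − 253.50 = -100.50 and 322.00 + 253.50 = 575.50.
Outside the cutoffs: 599.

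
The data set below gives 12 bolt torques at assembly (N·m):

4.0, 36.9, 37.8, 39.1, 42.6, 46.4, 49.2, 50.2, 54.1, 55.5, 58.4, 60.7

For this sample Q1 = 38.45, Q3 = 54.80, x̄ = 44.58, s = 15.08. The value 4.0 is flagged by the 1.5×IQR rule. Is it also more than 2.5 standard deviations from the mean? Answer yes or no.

yes

z = (4.0 − 44.58) / 15.08 = -2.69.
|z| = 2.69 > 2.5.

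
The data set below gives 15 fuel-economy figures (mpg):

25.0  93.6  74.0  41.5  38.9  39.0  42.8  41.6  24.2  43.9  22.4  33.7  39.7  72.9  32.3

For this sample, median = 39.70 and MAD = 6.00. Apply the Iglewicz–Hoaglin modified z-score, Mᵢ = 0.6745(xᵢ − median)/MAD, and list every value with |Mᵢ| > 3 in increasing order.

72.9, 74.0, 93.6

|Mᵢ| > 3 ⇔ |xᵢ − 39.70| > 3·6.00/0.6745 = 26.69.
So outliers lie outside [13.01, 66.39].
72.9: M = 3.73 → outlier.
74.0: M = 3.86 → outlier.
93.6: M = 6.06 → outlier.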